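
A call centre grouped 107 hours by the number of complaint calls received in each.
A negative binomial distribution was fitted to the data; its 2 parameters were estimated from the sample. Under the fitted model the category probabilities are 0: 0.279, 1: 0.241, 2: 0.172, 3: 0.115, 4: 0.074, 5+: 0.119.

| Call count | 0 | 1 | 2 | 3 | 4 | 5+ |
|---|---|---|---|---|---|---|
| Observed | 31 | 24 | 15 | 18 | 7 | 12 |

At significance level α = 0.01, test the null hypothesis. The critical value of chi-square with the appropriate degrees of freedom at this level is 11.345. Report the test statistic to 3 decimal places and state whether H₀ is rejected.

3.582; do not reject

Expected counts E_i = n·p_i: 107×0.279 = 29.853, 107×0.241 = 25.787, 107×0.172 = 18.404, 107×0.115 = 12.305, 107×0.074 = 7.918, 107×0.119 = 12.733.
cat         O        E   (O−E)²/E
0          31   29.853     0.0441
1          24   25.787     0.1238
2          15   18.404     0.6296
3          18   12.305     2.6358
4           7    7.918     0.1064
5+         12   12.733     0.0422
Sum = 3.582
df = 3. Since 3.582 < 11.345, we do not reject H₀.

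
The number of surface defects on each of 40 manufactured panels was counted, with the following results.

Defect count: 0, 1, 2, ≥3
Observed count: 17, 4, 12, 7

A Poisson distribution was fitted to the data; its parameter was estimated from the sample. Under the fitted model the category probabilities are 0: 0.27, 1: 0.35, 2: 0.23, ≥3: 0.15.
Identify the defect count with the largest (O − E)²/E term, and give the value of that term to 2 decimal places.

Expected counts E_i = n·p_i: 40×0.27 = 10.8, 40×0.35 = 14, 40×0.23 = 9.2, 40×0.15 = 6.
0: (17 − 10.8)²/10.8 = 38.44/10.8 = 3.559
1: (4 − 14)²/14 = 100/14 = 7.143
2: (12 − 9.2)²/9.2 = 7.84/9.2 = 0.852
≥3: (7 − 6)²/6 = 1/6 = 0.167
The largest term is for 1: 7.14.

1, 7.14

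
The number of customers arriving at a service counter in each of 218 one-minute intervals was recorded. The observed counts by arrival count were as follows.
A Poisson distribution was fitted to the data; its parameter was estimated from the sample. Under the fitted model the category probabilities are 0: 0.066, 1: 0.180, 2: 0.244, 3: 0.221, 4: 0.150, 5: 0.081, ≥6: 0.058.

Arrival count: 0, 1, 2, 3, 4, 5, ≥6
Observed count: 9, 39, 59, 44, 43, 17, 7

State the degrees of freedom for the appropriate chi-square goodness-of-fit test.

There are k = 7 categories and 1 parameter estimated from the data, so df = 7 − 1 − 1 = 5.

5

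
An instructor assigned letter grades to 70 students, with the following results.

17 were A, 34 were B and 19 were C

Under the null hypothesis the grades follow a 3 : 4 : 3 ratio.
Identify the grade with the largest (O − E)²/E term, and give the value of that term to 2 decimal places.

B, 1.29

Ratio total = 10. Expected counts: 70×3/10 = 21, 70×4/10 = 28, 70×3/10 = 21.
cat         O        E   (O−E)²/E
A          17       21      0.762
B          34       28      1.286
C          19       21      0.190
The largest term is for B: 1.29.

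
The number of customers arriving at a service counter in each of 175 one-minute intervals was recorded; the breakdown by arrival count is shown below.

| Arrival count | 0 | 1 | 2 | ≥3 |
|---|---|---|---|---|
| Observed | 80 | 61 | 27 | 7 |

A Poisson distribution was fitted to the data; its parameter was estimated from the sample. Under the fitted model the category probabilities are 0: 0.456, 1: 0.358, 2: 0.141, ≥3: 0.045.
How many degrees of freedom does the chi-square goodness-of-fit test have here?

There are k = 4 categories and 1 parameter estimated from the data, so df = 4 − 1 − 1 = 2.

2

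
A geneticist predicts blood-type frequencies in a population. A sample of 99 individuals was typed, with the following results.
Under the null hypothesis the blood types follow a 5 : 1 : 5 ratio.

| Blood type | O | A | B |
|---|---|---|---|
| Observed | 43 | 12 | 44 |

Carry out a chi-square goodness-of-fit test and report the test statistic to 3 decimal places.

1.111

Ratio total = 11. Expected counts: 99×5/11 = 45, 99×1/11 = 9, 99×5/11 = 45.
O: (43 − 45)²/45 = 4/45 = 0.0889
A: (12 − 9)²/9 = 9/9 = 1.0000
B: (44 − 45)²/45 = 1/45 = 0.0222
Sum = 1.111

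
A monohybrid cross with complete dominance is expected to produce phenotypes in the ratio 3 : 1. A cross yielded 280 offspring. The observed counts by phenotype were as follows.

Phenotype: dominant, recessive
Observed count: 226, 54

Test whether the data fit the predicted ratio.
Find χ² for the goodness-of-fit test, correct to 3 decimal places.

4.876

Ratio total = 4. Expected counts: 280×3/4 = 210, 280×1/4 = 70.
cat            O        E   (O−E)²/E
dominant     226      210     1.2190
recessive     54       70     3.6571
Sum = 4.876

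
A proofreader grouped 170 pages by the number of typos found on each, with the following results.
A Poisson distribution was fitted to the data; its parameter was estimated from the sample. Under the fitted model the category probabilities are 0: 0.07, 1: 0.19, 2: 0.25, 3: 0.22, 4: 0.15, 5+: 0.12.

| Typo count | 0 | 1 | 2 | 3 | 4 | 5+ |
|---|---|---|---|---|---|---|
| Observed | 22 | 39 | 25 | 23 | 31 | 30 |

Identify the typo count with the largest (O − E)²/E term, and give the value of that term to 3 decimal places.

Expected counts E_i = n·p_i: 170×0.07 = 11.9, 170×0.19 = 32.3, 170×0.25 = 42.5, 170×0.22 = 37.4, 170×0.15 = 25.5, 170×0.12 = 20.4.
0: (22 − 11.9)²/11.9 = 102.01/11.9 = 8.5723
1: (39 − 32.3)²/32.3 = 44.89/32.3 = 1.3898
2: (25 − 42.5)²/42.5 = 306.25/42.5 = 7.2059
3: (23 − 37.4)²/37.4 = 207.36/37.4 = 5.5444
4: (31 − 25.5)²/25.5 = 30.25/25.5 = 1.1863
5+: (30 − 20.4)²/20.4 = 92.16/20.4 = 4.5176
The largest term is for 0: 8.572.

0, 8.572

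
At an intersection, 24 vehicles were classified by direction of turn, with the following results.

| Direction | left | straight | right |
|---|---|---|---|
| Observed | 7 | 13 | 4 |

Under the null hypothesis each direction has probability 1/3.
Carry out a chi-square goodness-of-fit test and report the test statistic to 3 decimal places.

5.250

Expected count for each of the 3 categories: 24/3 = 8.
cat           O        E   (O−E)²/E
left          7        8     0.1250
straight     13        8     3.1250
right         4        8     2.0000
Sum = 5.250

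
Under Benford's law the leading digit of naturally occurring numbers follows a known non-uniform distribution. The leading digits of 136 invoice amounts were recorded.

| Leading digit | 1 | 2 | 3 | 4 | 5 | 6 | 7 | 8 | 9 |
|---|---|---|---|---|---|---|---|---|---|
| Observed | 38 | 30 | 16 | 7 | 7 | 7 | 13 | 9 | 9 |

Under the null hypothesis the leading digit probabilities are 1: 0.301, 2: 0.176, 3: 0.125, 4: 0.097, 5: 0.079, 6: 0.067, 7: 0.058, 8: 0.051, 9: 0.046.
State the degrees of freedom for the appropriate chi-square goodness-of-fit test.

8

There are k = 9 categories and no parameters were estimated from the data, so df = 9 − 1 = 8.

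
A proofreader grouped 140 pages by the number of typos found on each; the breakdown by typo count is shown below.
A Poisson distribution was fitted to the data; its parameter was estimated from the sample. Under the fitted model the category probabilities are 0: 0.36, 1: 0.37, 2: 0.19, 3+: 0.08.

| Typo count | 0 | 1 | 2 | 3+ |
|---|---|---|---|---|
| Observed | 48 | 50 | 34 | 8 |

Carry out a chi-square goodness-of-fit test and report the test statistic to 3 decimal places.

3.150

Expected counts E_i = n·p_i: 140×0.36 = 50.4, 140×0.37 = 51.8, 140×0.19 = 26.6, 140×0.08 = 11.2.
cat         O        E   (O−E)²/E
0          48     50.4     0.1143
1          50     51.8     0.0625
2          34     26.6     2.0586
3+          8     11.2     0.9143
Sum = 3.150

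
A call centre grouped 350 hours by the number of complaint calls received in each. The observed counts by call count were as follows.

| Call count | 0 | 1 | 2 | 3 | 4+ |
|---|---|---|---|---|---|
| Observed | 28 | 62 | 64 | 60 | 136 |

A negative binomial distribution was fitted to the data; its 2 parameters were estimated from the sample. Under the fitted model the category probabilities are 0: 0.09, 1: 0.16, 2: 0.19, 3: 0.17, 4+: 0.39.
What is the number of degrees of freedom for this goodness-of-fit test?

There are k = 5 categories and 2 parameters estimated from the data, so df = 5 − 1 − 2 = 2.

2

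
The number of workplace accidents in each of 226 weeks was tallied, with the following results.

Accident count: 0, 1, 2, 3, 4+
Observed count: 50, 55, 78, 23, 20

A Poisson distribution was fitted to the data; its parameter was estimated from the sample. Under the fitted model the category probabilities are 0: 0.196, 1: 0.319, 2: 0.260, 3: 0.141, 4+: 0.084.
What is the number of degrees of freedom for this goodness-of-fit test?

There are k = 5 categories and 1 parameter estimated from the data, so df = 5 − 1 − 1 = 3.

3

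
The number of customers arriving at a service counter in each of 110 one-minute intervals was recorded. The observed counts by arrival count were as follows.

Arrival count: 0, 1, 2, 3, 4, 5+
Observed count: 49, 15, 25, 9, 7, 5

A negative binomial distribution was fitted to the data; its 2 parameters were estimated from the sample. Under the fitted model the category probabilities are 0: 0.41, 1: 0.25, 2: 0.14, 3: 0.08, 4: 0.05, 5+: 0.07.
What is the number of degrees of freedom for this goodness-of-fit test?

3

There are k = 6 categories and 2 parameters estimated from the data, so df = 6 − 1 − 2 = 3.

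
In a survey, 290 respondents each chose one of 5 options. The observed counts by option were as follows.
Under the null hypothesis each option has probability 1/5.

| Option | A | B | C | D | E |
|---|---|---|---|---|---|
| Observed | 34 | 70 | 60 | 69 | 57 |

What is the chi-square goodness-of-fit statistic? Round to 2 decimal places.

Under H₀ each category has probability 1/5, so each expected count is 290/5 = 58.
cat         O        E   (O−E)²/E
A          34       58      9.931
B          70       58      2.483
C          60       58      0.069
D          69       58      2.086
E          57       58      0.017
Sum = 14.59

14.59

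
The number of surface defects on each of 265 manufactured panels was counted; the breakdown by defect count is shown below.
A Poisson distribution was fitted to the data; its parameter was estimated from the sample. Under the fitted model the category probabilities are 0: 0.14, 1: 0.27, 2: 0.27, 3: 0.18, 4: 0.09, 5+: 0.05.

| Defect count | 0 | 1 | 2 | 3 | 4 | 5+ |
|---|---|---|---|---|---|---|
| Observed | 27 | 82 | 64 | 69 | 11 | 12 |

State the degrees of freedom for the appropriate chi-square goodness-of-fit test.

4

There are k = 6 categories and 1 parameter estimated from the data, so df = 6 − 1 − 1 = 4.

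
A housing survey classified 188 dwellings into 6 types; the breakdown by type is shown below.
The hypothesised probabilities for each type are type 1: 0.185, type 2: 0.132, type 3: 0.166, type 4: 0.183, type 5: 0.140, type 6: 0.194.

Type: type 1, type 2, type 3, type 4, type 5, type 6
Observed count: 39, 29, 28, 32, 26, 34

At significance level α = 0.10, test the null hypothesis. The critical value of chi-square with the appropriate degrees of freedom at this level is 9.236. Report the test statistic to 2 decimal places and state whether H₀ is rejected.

Expected counts E_i = n·p_i: 188×0.185 = 34.78, 188×0.132 = 24.816, 188×0.166 = 31.208, 188×0.183 = 34.404, 188×0.140 = 26.32, 188×0.194 = 36.472.
cat         O        E   (O−E)²/E
type 1     39    34.78      0.512
type 2     29   24.816      0.705
type 3     28   31.208      0.330
type 4     32   34.404      0.168
type 5     26    26.32      0.004
type 6     34   36.472      0.168
Sum = 1.89
df = 5. Since 1.89 < 9.236, we do not reject H₀.

1.89; do not reject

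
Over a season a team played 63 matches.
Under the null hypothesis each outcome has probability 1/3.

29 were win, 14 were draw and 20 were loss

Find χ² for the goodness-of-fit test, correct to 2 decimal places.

Expected count for each of the 3 categories: 63/3 = 21.
win: (29 − 21)²/21 = 64/21 = 3.048
draw: (14 − 21)²/21 = 49/21 = 2.333
loss: (20 − 21)²/21 = 1/21 = 0.048
Sum = 5.43

5.43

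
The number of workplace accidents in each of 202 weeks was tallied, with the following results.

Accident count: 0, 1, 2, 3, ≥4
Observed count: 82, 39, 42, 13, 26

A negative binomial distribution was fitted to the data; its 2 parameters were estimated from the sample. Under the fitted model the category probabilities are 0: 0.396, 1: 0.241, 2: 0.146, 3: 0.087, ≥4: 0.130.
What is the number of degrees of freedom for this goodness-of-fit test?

There are k = 5 categories and 2 parameters estimated from the data, so df = 5 − 1 − 2 = 2.

2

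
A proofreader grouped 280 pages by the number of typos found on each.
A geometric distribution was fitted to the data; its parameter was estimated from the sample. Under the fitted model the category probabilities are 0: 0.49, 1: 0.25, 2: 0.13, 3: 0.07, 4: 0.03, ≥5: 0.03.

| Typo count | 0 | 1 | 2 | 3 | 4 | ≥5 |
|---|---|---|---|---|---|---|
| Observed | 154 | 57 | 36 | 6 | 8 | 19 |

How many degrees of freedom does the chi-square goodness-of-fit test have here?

There are k = 6 categories and 1 parameter estimated from the data, so df = 6 − 1 − 1 = 4.

4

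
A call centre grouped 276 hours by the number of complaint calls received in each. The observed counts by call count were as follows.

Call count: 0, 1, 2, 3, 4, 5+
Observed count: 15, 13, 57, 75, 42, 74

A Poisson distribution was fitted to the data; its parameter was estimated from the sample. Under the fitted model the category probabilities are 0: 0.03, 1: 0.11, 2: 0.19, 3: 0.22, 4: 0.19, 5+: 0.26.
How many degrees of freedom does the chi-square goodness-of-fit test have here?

There are k = 6 categories and 1 parameter estimated from the data, so df = 6 − 1 − 1 = 4.

4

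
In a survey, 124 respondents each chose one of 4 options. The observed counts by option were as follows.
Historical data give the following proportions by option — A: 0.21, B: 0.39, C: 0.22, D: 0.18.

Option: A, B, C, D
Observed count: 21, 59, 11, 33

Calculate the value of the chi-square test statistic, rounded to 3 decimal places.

18.142

Expected counts E_i = n·p_i: 124×0.21 = 26.04, 124×0.39 = 48.36, 124×0.22 = 27.28, 124×0.18 = 22.32.
cat         O        E   (O−E)²/E
A          21    26.04     0.9755
B          59    48.36     2.3410
C          11    27.28     9.7155
D          33    22.32     5.1103
Sum = 18.142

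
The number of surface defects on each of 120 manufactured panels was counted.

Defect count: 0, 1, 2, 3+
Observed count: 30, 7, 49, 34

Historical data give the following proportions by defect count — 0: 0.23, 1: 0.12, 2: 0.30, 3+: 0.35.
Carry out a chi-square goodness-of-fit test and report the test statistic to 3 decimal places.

Expected counts E_i = n·p_i: 120×0.23 = 27.6, 120×0.12 = 14.4, 120×0.30 = 36, 120×0.35 = 42.
cat         O        E   (O−E)²/E
0          30     27.6     0.2087
1           7     14.4     3.8028
2          49       36     4.6944
3+         34       42     1.5238
Sum = 10.230

10.230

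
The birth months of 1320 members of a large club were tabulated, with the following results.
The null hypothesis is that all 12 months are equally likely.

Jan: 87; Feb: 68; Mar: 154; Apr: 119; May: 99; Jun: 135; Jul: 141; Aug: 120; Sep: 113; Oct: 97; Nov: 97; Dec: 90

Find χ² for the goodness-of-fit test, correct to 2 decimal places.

Expected count for each of the 12 categories: 1320/12 = 110.
χ² = (87−110)²/110 + (68−110)²/110 + (154−110)²/110 + (119−110)²/110 + (99−110)²/110 + (135−110)²/110 + (141−110)²/110 + (120−110)²/110 + (113−110)²/110 + (97−110)²/110 + (97−110)²/110 + (90−110)²/110
   = 4.809 + 16.036 + 17.600 + 0.736 + 1.100 + 5.682 + 8.736 + 0.909 + 0.082 + 1.536 + 1.536 + 3.636
Sum = 62.40

62.40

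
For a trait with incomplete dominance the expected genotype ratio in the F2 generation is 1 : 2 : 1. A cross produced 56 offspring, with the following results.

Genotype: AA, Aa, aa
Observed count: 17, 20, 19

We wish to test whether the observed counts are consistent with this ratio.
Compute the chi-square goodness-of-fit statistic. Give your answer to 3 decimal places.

4.714

Ratio total = 4. Expected counts: 56×1/4 = 14, 56×2/4 = 28, 56×1/4 = 14.
χ² = (17−14)²/14 + (20−28)²/28 + (19−14)²/14
   = 0.6429 + 2.2857 + 1.7857
Sum = 4.714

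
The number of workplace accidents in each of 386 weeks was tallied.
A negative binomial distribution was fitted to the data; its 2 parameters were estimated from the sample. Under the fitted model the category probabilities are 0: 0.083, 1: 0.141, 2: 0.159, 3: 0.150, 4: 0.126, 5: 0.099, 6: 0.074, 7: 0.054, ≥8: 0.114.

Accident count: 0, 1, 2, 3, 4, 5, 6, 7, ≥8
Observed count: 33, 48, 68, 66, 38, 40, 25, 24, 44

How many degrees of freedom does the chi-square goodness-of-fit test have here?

6

There are k = 9 categories and 2 parameters estimated from the data, so df = 9 − 1 − 2 = 6.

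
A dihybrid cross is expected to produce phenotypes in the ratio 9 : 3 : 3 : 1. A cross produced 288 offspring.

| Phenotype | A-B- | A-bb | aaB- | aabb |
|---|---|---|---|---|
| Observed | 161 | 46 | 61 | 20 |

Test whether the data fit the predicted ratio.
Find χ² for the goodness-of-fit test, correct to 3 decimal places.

2.321

Ratio total = 16. Expected counts: 288×9/16 = 162, 288×3/16 = 54, 288×3/16 = 54, 288×1/16 = 18.
χ² = (161−162)²/162 + (46−54)²/54 + (61−54)²/54 + (20−18)²/18
   = 0.0062 + 1.1852 + 0.9074 + 0.2222
Sum = 2.321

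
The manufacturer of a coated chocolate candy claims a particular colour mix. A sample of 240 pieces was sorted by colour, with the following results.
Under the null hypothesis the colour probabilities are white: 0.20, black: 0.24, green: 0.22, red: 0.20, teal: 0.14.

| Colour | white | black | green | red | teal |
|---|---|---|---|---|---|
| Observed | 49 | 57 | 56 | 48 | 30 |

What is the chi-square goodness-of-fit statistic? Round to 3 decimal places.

Expected counts E_i = n·p_i: 240×0.20 = 48, 240×0.24 = 57.6, 240×0.22 = 52.8, 240×0.20 = 48, 240×0.14 = 33.6.
white: (49 − 48)²/48 = 1/48 = 0.0208
black: (57 − 57.6)²/57.6 = 0.36/57.6 = 0.0063
green: (56 − 52.8)²/52.8 = 10.24/52.8 = 0.1939
red: (48 − 48)²/48 = 0/48 = 0.0000
teal: (30 − 33.6)²/33.6 = 12.96/33.6 = 0.3857
Sum = 0.607

0.607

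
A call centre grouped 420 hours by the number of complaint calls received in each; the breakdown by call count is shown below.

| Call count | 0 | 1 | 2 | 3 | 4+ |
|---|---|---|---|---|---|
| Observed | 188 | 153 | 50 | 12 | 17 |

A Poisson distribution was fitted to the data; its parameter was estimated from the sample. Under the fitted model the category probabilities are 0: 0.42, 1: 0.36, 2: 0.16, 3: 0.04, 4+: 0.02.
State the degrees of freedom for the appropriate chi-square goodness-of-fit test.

3

There are k = 5 categories and 1 parameter estimated from the data, so df = 5 − 1 − 1 = 3.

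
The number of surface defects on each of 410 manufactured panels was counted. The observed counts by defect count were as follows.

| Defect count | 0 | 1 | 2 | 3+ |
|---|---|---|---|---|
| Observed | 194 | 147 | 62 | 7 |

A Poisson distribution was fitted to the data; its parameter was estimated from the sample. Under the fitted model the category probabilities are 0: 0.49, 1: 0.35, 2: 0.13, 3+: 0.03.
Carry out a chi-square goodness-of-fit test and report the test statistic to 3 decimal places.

Expected counts E_i = n·p_i: 410×0.49 = 200.9, 410×0.35 = 143.5, 410×0.13 = 53.3, 410×0.03 = 12.3.
χ² = (194−200.9)²/200.9 + (147−143.5)²/143.5 + (62−53.3)²/53.3 + (7−12.3)²/12.3
   = 0.2370 + 0.0854 + 1.4201 + 2.2837
Sum = 4.026

4.026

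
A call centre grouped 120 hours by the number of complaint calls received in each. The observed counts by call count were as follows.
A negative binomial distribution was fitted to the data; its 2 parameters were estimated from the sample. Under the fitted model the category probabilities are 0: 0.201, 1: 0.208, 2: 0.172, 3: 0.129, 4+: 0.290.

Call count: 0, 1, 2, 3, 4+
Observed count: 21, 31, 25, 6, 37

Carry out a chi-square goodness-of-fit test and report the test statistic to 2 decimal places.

Expected counts E_i = n·p_i: 120×0.201 = 24.12, 120×0.208 = 24.96, 120×0.172 = 20.64, 120×0.129 = 15.48, 120×0.290 = 34.8.
0: (21 − 24.12)²/24.12 = 9.7344/24.12 = 0.404
1: (31 − 24.96)²/24.96 = 36.4816/24.96 = 1.462
2: (25 − 20.64)²/20.64 = 19.0096/20.64 = 0.921
3: (6 − 15.48)²/15.48 = 89.8704/15.48 = 5.806
4+: (37 − 34.8)²/34.8 = 4.84/34.8 = 0.139
Sum = 8.73

8.73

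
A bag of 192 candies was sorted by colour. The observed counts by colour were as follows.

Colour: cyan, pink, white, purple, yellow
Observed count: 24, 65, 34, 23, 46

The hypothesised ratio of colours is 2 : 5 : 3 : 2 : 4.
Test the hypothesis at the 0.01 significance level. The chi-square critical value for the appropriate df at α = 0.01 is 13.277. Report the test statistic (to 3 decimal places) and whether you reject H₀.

0.653; do not reject

Ratio total = 16. Expected counts: 192×2/16 = 24, 192×5/16 = 60, 192×3/16 = 36, 192×2/16 = 24, 192×4/16 = 48.
χ² = (24−24)²/24 + (65−60)²/60 + (34−36)²/36 + (23−24)²/24 + (46−48)²/48
   = 0.0000 + 0.4167 + 0.1111 + 0.0417 + 0.0833
Sum = 0.653
df = 4. Since 0.653 < 13.277, we do not reject H₀.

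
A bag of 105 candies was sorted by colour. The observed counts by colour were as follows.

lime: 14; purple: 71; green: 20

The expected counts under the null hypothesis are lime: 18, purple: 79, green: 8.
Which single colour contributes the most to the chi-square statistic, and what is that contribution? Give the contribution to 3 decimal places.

cat         O        E   (O−E)²/E
lime       14       18     0.8889
purple     71       79     0.8101
green      20        8    18.0000
The largest term is for green: 18.000.

green, 18.000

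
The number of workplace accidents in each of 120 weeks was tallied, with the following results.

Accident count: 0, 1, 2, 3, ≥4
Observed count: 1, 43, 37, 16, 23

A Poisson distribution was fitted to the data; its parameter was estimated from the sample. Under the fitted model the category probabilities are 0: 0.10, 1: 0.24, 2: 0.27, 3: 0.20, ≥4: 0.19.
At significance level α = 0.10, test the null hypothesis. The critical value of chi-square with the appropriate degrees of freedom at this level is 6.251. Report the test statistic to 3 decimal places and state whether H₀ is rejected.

Expected counts E_i = n·p_i: 120×0.10 = 12, 120×0.24 = 28.8, 120×0.27 = 32.4, 120×0.20 = 24, 120×0.19 = 22.8.
cat         O        E   (O−E)²/E
0           1       12    10.0833
1          43     28.8     7.0014
2          37     32.4     0.6531
3          16       24     2.6667
≥4         23     22.8     0.0018
Sum = 20.406
df = 3. Since 20.406 > 6.251, we reject H₀.

20.406; reject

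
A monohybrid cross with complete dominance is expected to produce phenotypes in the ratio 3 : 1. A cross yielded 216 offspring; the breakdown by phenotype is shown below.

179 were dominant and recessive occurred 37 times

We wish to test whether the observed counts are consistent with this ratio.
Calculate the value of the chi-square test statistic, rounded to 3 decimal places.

7.136

Ratio total = 4. Expected counts: 216×3/4 = 162, 216×1/4 = 54.
cat            O        E   (O−E)²/E
dominant     179      162     1.7840
recessive     37       54     5.3519
Sum = 7.136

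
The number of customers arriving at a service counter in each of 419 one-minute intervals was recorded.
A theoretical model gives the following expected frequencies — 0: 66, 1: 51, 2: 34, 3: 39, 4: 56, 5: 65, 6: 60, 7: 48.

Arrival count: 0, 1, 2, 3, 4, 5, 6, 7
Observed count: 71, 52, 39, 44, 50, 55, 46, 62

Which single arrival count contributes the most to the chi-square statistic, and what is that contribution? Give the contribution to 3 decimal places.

0: (71 − 66)²/66 = 25/66 = 0.3788
1: (52 − 51)²/51 = 1/51 = 0.0196
2: (39 − 34)²/34 = 25/34 = 0.7353
3: (44 − 39)²/39 = 25/39 = 0.6410
4: (50 − 56)²/56 = 36/56 = 0.6429
5: (55 − 65)²/65 = 100/65 = 1.5385
6: (46 − 60)²/60 = 196/60 = 3.2667
7: (62 − 48)²/48 = 196/48 = 4.0833
The largest term is for 7: 4.083.

7, 4.083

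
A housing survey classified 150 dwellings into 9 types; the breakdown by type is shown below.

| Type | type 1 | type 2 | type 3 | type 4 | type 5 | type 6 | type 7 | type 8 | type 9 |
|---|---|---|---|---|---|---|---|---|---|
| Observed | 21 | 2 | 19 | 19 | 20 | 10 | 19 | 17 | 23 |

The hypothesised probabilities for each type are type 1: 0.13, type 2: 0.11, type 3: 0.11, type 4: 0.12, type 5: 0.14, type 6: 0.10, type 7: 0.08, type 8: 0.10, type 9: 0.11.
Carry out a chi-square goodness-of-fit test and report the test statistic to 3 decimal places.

21.917

Expected counts E_i = n·p_i: 150×0.13 = 19.5, 150×0.11 = 16.5, 150×0.11 = 16.5, 150×0.12 = 18, 150×0.14 = 21, 150×0.10 = 15, 150×0.08 = 12, 150×0.10 = 15, 150×0.11 = 16.5.
type 1: (21 − 19.5)²/19.5 = 2.25/19.5 = 0.1154
type 2: (2 − 16.5)²/16.5 = 210.25/16.5 = 12.7424
type 3: (19 − 16.5)²/16.5 = 6.25/16.5 = 0.3788
type 4: (19 − 18)²/18 = 1/18 = 0.0556
type 5: (20 − 21)²/21 = 1/21 = 0.0476
type 6: (10 − 15)²/15 = 25/15 = 1.6667
type 7: (19 − 12)²/12 = 49/12 = 4.0833
type 8: (17 − 15)²/15 = 4/15 = 0.2667
type 9: (23 − 16.5)²/16.5 = 42.25/16.5 = 2.5606
Sum = 21.917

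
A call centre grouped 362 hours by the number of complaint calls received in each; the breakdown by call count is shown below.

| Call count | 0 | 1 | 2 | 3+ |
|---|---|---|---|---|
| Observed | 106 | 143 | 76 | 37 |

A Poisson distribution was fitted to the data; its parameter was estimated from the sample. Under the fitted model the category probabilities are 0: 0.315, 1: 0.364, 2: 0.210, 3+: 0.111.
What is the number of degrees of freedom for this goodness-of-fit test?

There are k = 4 categories and 1 parameter estimated from the data, so df = 4 − 1 − 1 = 2.

2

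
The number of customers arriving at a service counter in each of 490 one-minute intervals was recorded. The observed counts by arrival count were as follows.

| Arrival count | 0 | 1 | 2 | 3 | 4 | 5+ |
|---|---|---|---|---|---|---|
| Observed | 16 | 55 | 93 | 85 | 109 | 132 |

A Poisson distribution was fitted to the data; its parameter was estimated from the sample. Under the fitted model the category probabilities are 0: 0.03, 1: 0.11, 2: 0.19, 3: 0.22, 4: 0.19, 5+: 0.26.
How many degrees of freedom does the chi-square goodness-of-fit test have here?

4

There are k = 6 categories and 1 parameter estimated from the data, so df = 6 − 1 − 1 = 4.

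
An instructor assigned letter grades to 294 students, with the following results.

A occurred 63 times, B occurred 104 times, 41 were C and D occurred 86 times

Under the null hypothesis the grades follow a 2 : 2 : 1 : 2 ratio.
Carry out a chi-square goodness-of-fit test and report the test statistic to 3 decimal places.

10.083

Ratio total = 7. Expected counts: 294×2/7 = 84, 294×2/7 = 84, 294×1/7 = 42, 294×2/7 = 84.
χ² = (63−84)²/84 + (104−84)²/84 + (41−42)²/42 + (86−84)²/84
   = 5.2500 + 4.7619 + 0.0238 + 0.0476
Sum = 10.083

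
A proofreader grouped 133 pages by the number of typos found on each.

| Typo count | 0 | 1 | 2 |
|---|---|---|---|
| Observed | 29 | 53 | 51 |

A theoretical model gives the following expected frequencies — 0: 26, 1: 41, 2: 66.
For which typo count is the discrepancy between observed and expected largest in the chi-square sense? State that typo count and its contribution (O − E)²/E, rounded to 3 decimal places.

1, 3.512

0: (29 − 26)²/26 = 9/26 = 0.3462
1: (53 − 41)²/41 = 144/41 = 3.5122
2: (51 − 66)²/66 = 225/66 = 3.4091
The largest term is for 1: 3.512.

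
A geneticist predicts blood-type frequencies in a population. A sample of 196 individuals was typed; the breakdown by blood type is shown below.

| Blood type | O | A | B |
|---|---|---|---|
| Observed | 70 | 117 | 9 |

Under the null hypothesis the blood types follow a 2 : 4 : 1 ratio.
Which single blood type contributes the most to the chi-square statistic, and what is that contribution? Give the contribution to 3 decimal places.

Ratio total = 7. Expected counts: 196×2/7 = 56, 196×4/7 = 112, 196×1/7 = 28.
χ² = (70−56)²/56 + (117−112)²/112 + (9−28)²/28
   = 3.5000 + 0.2232 + 12.8929
The largest term is for B: 12.893.

B, 12.893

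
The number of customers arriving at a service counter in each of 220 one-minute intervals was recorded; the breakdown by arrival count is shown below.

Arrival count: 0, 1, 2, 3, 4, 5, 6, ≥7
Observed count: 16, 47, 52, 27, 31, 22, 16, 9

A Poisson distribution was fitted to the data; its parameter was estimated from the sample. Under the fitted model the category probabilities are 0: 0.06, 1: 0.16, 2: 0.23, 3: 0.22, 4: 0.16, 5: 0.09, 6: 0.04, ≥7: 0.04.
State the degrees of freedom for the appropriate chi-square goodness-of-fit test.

There are k = 8 categories and 1 parameter estimated from the data, so df = 8 − 1 − 1 = 6.

6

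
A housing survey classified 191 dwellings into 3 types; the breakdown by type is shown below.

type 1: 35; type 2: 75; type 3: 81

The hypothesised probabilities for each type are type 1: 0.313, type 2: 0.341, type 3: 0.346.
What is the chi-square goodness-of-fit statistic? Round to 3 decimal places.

15.135

Expected counts E_i = n·p_i: 191×0.313 = 59.783, 191×0.341 = 65.131, 191×0.346 = 66.086.
type 1: (35 − 59.783)²/59.783 = 614.197089/59.783 = 10.2738
type 2: (75 − 65.131)²/65.131 = 97.397161/65.131 = 1.4954
type 3: (81 − 66.086)²/66.086 = 222.427396/66.086 = 3.3657
Sum = 15.135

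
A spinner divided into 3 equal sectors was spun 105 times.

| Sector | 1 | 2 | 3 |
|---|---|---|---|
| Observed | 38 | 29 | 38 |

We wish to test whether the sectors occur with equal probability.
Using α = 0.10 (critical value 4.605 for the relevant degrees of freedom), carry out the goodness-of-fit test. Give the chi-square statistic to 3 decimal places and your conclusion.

1.543; do not reject

Under H₀ each category has probability 1/3, so each expected count is 105/3 = 35.
cat         O        E   (O−E)²/E
1          38       35     0.2571
2          29       35     1.0286
3          38       35     0.2571
Sum = 1.543
df = 2. Since 1.543 < 4.605, we do not reject H₀.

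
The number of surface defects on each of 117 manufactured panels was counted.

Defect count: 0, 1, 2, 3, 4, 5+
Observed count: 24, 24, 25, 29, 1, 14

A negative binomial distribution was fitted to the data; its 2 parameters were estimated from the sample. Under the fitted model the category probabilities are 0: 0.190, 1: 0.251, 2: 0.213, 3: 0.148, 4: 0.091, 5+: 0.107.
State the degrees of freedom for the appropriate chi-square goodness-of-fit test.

There are k = 6 categories and 2 parameters estimated from the data, so df = 6 − 1 − 2 = 3.

3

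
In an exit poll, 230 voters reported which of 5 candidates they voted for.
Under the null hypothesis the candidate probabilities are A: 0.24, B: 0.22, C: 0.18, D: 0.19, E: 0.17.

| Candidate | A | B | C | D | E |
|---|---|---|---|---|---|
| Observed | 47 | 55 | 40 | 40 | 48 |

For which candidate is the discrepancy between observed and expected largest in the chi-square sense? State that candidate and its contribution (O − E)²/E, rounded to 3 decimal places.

E, 2.026

Expected counts E_i = n·p_i: 230×0.24 = 55.2, 230×0.22 = 50.6, 230×0.18 = 41.4, 230×0.19 = 43.7, 230×0.17 = 39.1.
cat         O        E   (O−E)²/E
A          47     55.2     1.2181
B          55     50.6     0.3826
C          40     41.4     0.0473
D          40     43.7     0.3133
E          48     39.1     2.0258
The largest term is for E: 2.026.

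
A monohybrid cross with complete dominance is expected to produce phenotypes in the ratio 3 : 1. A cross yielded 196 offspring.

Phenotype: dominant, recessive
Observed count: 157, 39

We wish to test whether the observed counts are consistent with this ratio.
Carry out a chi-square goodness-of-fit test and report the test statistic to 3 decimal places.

Ratio total = 4. Expected counts: 196×3/4 = 147, 196×1/4 = 49.
χ² = (157−147)²/147 + (39−49)²/49
   = 0.6803 + 2.0408
Sum = 2.721

2.721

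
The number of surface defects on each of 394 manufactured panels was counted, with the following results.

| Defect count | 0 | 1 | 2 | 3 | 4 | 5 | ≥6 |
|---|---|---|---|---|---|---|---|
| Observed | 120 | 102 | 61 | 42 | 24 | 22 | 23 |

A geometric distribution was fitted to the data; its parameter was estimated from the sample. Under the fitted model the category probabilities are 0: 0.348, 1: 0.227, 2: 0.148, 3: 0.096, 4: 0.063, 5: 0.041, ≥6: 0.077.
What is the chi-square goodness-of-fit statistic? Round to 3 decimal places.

8.403

Expected counts E_i = n·p_i: 394×0.348 = 137.112, 394×0.227 = 89.438, 394×0.148 = 58.312, 394×0.096 = 37.824, 394×0.063 = 24.822, 394×0.041 = 16.154, 394×0.077 = 30.338.
cat         O        E   (O−E)²/E
0         120  137.112     2.1356
1         102   89.438     1.7644
2          61   58.312     0.1239
3          42   37.824     0.4611
4          24   24.822     0.0272
5          22   16.154     2.1156
≥6         23   30.338     1.7749
Sum = 8.403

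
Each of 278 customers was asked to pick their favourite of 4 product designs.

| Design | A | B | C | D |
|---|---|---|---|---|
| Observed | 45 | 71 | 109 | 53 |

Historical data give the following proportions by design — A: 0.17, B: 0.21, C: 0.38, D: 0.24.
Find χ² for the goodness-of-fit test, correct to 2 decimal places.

5.76

Expected counts E_i = n·p_i: 278×0.17 = 47.26, 278×0.21 = 58.38, 278×0.38 = 105.64, 278×0.24 = 66.72.
χ² = (45−47.26)²/47.26 + (71−58.38)²/58.38 + (109−105.64)²/105.64 + (53−66.72)²/66.72
   = 0.108 + 2.728 + 0.107 + 2.821
Sum = 5.76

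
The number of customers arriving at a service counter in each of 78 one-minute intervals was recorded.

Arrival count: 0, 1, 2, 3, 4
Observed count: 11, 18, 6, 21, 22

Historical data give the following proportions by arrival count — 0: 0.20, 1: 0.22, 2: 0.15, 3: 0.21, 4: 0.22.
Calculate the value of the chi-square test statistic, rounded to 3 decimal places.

6.843

Expected counts E_i = n·p_i: 78×0.20 = 15.6, 78×0.22 = 17.16, 78×0.15 = 11.7, 78×0.21 = 16.38, 78×0.22 = 17.16.
0: (11 − 15.6)²/15.6 = 21.16/15.6 = 1.3564
1: (18 − 17.16)²/17.16 = 0.7056/17.16 = 0.0411
2: (6 − 11.7)²/11.7 = 32.49/11.7 = 2.7769
3: (21 − 16.38)²/16.38 = 21.3444/16.38 = 1.3031
4: (22 − 17.16)²/17.16 = 23.4256/17.16 = 1.3651
Sum = 6.843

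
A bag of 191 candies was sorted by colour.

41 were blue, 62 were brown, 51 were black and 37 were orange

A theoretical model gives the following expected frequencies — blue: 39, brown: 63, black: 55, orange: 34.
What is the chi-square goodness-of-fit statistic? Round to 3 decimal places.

cat         O        E   (O−E)²/E
blue       41       39     0.1026
brown      62       63     0.0159
black      51       55     0.2909
orange     37       34     0.2647
Sum = 0.674

0.674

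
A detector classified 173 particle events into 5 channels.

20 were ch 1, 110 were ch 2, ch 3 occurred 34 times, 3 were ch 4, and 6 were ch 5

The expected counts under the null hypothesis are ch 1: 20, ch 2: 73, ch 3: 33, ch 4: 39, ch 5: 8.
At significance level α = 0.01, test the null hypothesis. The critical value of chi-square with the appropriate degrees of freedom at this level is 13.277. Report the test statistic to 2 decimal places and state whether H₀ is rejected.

52.51; reject

cat         O        E   (O−E)²/E
ch 1       20       20      0.000
ch 2      110       73     18.753
ch 3       34       33      0.030
ch 4        3       39     33.231
ch 5        6        8      0.500
Sum = 52.51
df = 4. Since 52.51 > 13.277, we reject H₀.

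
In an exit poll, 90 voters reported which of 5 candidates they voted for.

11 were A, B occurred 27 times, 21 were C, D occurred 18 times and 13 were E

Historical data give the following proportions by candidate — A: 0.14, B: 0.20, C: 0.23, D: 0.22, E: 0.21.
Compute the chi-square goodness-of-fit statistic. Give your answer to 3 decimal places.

Expected counts E_i = n·p_i: 90×0.14 = 12.6, 90×0.20 = 18, 90×0.23 = 20.7, 90×0.22 = 19.8, 90×0.21 = 18.9.
A: (11 − 12.6)²/12.6 = 2.56/12.6 = 0.2032
B: (27 − 18)²/18 = 81/18 = 4.5000
C: (21 − 20.7)²/20.7 = 0.09/20.7 = 0.0043
D: (18 − 19.8)²/19.8 = 3.24/19.8 = 0.1636
E: (13 − 18.9)²/18.9 = 34.81/18.9 = 1.8418
Sum = 6.713

6.713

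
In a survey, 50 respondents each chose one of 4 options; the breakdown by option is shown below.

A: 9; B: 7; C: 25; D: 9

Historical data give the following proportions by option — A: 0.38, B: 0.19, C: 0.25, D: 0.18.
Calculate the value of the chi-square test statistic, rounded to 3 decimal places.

18.421

Expected counts E_i = n·p_i: 50×0.38 = 19, 50×0.19 = 9.5, 50×0.25 = 12.5, 50×0.18 = 9.
cat         O        E   (O−E)²/E
A           9       19     5.2632
B           7      9.5     0.6579
C          25     12.5    12.5000
D           9        9     0.0000
Sum = 18.421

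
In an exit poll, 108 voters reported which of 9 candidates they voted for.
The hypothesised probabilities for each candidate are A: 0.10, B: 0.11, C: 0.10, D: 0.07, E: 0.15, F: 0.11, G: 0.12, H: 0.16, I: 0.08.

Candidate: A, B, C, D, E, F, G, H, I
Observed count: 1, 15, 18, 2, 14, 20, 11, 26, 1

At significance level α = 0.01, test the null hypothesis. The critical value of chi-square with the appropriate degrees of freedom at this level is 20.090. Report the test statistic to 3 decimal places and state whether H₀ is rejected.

Expected counts E_i = n·p_i: 108×0.10 = 10.8, 108×0.11 = 11.88, 108×0.10 = 10.8, 108×0.07 = 7.56, 108×0.15 = 16.2, 108×0.11 = 11.88, 108×0.12 = 12.96, 108×0.16 = 17.28, 108×0.08 = 8.64.
cat         O        E   (O−E)²/E
A           1     10.8     8.8926
B          15    11.88     0.8194
C          18     10.8     4.8000
D           2     7.56     4.0891
E          14     16.2     0.2988
F          20    11.88     5.5500
G          11    12.96     0.2964
H          26    17.28     4.4004
I           1     8.64     6.7557
Sum = 35.902
df = 8. Since 35.902 > 20.090, we reject H₀.

35.902; reject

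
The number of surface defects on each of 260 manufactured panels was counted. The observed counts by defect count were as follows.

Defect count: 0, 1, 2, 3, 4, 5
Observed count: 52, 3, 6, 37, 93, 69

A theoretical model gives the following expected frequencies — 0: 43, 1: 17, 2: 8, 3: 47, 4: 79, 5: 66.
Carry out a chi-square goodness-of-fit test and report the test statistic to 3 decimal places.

0: (52 − 43)²/43 = 81/43 = 1.8837
1: (3 − 17)²/17 = 196/17 = 11.5294
2: (6 − 8)²/8 = 4/8 = 0.5000
3: (37 − 47)²/47 = 100/47 = 2.1277
4: (93 − 79)²/79 = 196/79 = 2.4810
5: (69 − 66)²/66 = 9/66 = 0.1364
Sum = 18.658

18.658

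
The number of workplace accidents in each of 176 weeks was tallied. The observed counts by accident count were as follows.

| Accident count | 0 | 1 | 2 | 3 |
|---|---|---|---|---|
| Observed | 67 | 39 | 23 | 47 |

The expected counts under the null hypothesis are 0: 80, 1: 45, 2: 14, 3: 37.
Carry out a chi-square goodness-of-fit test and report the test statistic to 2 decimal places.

cat         O        E   (O−E)²/E
0          67       80      2.113
1          39       45      0.800
2          23       14      5.786
3          47       37      2.703
Sum = 11.40

11.40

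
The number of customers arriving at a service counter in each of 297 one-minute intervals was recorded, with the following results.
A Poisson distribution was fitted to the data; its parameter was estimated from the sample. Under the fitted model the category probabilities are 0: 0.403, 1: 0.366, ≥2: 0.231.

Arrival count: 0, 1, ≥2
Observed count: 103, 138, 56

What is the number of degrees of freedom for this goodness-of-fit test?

There are k = 3 categories and 1 parameter estimated from the data, so df = 3 − 1 − 1 = 1.

1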